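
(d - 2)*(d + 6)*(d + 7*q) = d^3 + 7*d^2*q + 4*d^2 + 28*d*q - 12*d - 84*q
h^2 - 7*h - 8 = (h - 8)*(h + 1)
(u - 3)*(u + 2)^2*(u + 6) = u^4 + 7*u^3 - 2*u^2 - 60*u - 72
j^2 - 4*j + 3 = (j - 3)*(j - 1)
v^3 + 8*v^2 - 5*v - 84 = (v - 3)*(v + 4)*(v + 7)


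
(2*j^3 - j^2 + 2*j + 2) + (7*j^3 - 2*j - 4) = 9*j^3 - j^2 - 2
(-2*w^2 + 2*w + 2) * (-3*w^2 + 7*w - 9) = 6*w^4 - 20*w^3 + 26*w^2 - 4*w - 18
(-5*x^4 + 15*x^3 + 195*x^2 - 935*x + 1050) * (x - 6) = -5*x^5 + 45*x^4 + 105*x^3 - 2105*x^2 + 6660*x - 6300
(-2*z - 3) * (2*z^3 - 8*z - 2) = -4*z^4 - 6*z^3 + 16*z^2 + 28*z + 6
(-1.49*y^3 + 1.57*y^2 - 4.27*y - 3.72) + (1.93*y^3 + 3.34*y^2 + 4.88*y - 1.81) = 0.44*y^3 + 4.91*y^2 + 0.61*y - 5.53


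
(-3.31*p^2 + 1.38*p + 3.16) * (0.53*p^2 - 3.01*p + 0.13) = -1.7543*p^4 + 10.6945*p^3 - 2.9093*p^2 - 9.3322*p + 0.4108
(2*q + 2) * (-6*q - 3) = -12*q^2 - 18*q - 6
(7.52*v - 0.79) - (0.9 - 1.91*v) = 9.43*v - 1.69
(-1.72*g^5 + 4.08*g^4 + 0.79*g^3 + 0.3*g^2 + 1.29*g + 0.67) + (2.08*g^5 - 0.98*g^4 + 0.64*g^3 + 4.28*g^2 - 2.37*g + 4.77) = 0.36*g^5 + 3.1*g^4 + 1.43*g^3 + 4.58*g^2 - 1.08*g + 5.44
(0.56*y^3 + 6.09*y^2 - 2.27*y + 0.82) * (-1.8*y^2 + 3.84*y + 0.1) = -1.008*y^5 - 8.8116*y^4 + 27.5276*y^3 - 9.5838*y^2 + 2.9218*y + 0.082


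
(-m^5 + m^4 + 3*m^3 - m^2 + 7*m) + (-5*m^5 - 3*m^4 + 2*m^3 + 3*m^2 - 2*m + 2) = -6*m^5 - 2*m^4 + 5*m^3 + 2*m^2 + 5*m + 2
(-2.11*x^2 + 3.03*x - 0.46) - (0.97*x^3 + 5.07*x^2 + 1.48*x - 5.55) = -0.97*x^3 - 7.18*x^2 + 1.55*x + 5.09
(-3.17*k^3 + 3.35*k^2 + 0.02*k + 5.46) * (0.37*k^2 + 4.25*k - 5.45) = -1.1729*k^5 - 12.233*k^4 + 31.5214*k^3 - 16.1523*k^2 + 23.096*k - 29.757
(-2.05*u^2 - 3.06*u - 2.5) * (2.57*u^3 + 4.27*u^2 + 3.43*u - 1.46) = -5.2685*u^5 - 16.6177*u^4 - 26.5227*u^3 - 18.1778*u^2 - 4.1074*u + 3.65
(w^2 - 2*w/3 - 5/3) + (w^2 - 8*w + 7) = 2*w^2 - 26*w/3 + 16/3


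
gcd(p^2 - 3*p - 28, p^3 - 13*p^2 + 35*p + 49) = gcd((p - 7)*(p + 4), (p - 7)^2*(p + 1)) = p - 7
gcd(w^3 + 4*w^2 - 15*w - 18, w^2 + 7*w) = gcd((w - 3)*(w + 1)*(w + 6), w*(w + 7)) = 1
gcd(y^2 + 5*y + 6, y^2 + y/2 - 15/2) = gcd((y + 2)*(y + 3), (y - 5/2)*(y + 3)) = y + 3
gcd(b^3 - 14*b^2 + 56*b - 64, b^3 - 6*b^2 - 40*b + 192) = b^2 - 12*b + 32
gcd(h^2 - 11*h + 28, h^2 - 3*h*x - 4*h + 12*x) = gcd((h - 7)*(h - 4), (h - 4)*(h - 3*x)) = h - 4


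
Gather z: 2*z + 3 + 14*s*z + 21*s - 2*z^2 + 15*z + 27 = 21*s - 2*z^2 + z*(14*s + 17) + 30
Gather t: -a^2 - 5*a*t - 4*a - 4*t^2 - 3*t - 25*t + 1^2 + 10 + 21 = -a^2 - 4*a - 4*t^2 + t*(-5*a - 28) + 32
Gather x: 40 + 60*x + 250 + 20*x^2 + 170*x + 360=20*x^2 + 230*x + 650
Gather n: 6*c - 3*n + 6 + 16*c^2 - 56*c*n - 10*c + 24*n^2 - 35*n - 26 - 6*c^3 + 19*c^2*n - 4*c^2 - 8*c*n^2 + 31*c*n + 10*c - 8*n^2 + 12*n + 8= -6*c^3 + 12*c^2 + 6*c + n^2*(16 - 8*c) + n*(19*c^2 - 25*c - 26) - 12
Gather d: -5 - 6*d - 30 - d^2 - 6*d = -d^2 - 12*d - 35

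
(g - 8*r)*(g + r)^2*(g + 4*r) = g^4 - 2*g^3*r - 39*g^2*r^2 - 68*g*r^3 - 32*r^4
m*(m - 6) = m^2 - 6*m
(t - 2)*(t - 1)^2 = t^3 - 4*t^2 + 5*t - 2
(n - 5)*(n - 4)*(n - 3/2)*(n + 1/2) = n^4 - 10*n^3 + 113*n^2/4 - 53*n/4 - 15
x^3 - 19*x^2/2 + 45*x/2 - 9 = (x - 6)*(x - 3)*(x - 1/2)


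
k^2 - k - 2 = (k - 2)*(k + 1)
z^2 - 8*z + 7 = (z - 7)*(z - 1)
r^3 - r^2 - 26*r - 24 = (r - 6)*(r + 1)*(r + 4)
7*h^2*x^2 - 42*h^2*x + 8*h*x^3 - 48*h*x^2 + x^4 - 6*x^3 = x*(h + x)*(7*h + x)*(x - 6)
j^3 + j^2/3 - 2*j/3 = j*(j - 2/3)*(j + 1)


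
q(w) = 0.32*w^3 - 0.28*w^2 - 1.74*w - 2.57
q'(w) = 0.96*w^2 - 0.56*w - 1.74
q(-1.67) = -1.94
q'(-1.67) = 1.87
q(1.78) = -4.75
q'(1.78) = 0.30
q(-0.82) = -1.51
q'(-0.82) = -0.64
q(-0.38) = -1.97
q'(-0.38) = -1.39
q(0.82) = -4.01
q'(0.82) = -1.55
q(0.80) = -3.98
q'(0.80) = -1.57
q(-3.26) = -10.96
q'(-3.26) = 10.29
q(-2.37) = -4.28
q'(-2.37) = 4.98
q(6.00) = 46.03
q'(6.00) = 29.46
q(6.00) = 46.03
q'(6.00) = 29.46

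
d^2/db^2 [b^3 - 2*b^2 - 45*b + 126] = 6*b - 4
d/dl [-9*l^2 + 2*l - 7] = 2 - 18*l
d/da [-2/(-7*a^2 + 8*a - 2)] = 4*(4 - 7*a)/(7*a^2 - 8*a + 2)^2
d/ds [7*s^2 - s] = 14*s - 1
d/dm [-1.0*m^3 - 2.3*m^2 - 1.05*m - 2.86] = -3.0*m^2 - 4.6*m - 1.05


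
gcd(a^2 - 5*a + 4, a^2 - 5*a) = 1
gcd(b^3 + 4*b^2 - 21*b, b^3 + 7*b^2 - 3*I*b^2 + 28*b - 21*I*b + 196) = b + 7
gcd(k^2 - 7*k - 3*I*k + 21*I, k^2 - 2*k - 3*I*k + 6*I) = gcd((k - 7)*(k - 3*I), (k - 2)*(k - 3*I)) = k - 3*I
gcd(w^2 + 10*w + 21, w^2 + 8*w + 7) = w + 7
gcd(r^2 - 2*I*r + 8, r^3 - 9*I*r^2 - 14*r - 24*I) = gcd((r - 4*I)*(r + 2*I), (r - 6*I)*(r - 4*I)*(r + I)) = r - 4*I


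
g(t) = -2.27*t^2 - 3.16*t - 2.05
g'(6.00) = -30.40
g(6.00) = -102.73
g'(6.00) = -30.40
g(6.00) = -102.73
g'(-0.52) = -0.80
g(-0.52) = -1.02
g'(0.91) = -7.29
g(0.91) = -6.81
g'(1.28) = -8.97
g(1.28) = -9.81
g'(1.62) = -10.51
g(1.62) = -13.13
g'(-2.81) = 9.60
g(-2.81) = -11.09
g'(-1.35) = 2.97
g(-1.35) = -1.92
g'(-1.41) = 3.24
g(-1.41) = -2.11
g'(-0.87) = 0.79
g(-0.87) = -1.02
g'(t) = -4.54*t - 3.16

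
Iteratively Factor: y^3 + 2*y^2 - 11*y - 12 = (y + 1)*(y^2 + y - 12) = (y + 1)*(y + 4)*(y - 3)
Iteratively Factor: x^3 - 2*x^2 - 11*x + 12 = (x + 3)*(x^2 - 5*x + 4) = (x - 4)*(x + 3)*(x - 1)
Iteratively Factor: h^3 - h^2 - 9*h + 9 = (h - 1)*(h^2 - 9) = (h - 3)*(h - 1)*(h + 3)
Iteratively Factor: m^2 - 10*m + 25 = (m - 5)*(m - 5)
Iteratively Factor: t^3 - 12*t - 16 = (t + 2)*(t^2 - 2*t - 8) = (t + 2)^2*(t - 4)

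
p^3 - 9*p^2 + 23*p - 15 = (p - 5)*(p - 3)*(p - 1)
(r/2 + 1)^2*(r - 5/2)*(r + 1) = r^4/4 + 5*r^3/8 - 9*r^2/8 - 4*r - 5/2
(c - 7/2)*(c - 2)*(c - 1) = c^3 - 13*c^2/2 + 25*c/2 - 7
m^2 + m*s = m*(m + s)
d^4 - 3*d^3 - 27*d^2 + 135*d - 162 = (d - 3)^3*(d + 6)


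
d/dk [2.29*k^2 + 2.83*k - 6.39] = 4.58*k + 2.83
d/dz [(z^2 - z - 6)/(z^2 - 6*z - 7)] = (-5*z^2 - 2*z - 29)/(z^4 - 12*z^3 + 22*z^2 + 84*z + 49)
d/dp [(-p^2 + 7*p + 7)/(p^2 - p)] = (-6*p^2 - 14*p + 7)/(p^2*(p^2 - 2*p + 1))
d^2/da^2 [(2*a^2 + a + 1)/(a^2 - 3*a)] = 2*(7*a^3 + 3*a^2 - 9*a + 9)/(a^3*(a^3 - 9*a^2 + 27*a - 27))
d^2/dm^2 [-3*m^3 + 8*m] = -18*m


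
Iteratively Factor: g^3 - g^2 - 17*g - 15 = (g - 5)*(g^2 + 4*g + 3) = (g - 5)*(g + 3)*(g + 1)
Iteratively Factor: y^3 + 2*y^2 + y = (y)*(y^2 + 2*y + 1) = y*(y + 1)*(y + 1)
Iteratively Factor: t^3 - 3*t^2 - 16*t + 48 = (t - 4)*(t^2 + t - 12) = (t - 4)*(t + 4)*(t - 3)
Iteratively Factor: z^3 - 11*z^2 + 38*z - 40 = (z - 5)*(z^2 - 6*z + 8) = (z - 5)*(z - 4)*(z - 2)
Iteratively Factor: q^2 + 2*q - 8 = (q + 4)*(q - 2)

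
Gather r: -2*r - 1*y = -2*r - y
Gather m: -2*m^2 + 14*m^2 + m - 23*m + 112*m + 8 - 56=12*m^2 + 90*m - 48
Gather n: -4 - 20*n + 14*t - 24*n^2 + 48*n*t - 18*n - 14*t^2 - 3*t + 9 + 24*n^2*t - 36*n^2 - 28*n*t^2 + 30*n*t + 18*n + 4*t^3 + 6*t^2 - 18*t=n^2*(24*t - 60) + n*(-28*t^2 + 78*t - 20) + 4*t^3 - 8*t^2 - 7*t + 5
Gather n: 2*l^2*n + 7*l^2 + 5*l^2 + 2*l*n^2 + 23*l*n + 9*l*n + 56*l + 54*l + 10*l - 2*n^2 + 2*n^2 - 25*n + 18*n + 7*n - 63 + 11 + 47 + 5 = 12*l^2 + 2*l*n^2 + 120*l + n*(2*l^2 + 32*l)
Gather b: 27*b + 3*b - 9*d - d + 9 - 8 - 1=30*b - 10*d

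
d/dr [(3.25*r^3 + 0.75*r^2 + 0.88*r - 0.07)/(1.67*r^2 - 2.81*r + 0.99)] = (5.4275*r^4 - 18.265*r^3 + 6.0754*r^2 + 1.7188*r + 0.6745)/(2.7889*r^4 - 9.3854*r^3 + 11.2027*r^2 - 5.5638*r + 0.9801)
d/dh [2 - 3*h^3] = -9*h^2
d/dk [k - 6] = 1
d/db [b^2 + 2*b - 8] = 2*b + 2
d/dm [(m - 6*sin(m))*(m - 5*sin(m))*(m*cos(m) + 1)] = -(m - 6*sin(m))*(m - 5*sin(m))*(m*sin(m) - cos(m)) - (m - 6*sin(m))*(m*cos(m) + 1)*(5*cos(m) - 1) - (m - 5*sin(m))*(m*cos(m) + 1)*(6*cos(m) - 1)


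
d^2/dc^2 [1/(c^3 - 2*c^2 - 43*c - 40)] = 2*((2 - 3*c)*(-c^3 + 2*c^2 + 43*c + 40) - (-3*c^2 + 4*c + 43)^2)/(-c^3 + 2*c^2 + 43*c + 40)^3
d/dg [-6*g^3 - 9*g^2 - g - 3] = -18*g^2 - 18*g - 1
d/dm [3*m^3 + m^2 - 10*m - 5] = 9*m^2 + 2*m - 10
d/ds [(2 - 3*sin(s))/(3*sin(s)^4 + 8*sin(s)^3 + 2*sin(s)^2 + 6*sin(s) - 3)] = (27*sin(s)^4 + 24*sin(s)^3 - 42*sin(s)^2 - 8*sin(s) - 3)*cos(s)/(3*sin(s)^4 + 8*sin(s)^3 + 2*sin(s)^2 + 6*sin(s) - 3)^2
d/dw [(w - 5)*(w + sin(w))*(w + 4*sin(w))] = (w - 5)*(w + sin(w))*(4*cos(w) + 1) + (w - 5)*(w + 4*sin(w))*(cos(w) + 1) + (w + sin(w))*(w + 4*sin(w))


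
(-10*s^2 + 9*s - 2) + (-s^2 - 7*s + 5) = -11*s^2 + 2*s + 3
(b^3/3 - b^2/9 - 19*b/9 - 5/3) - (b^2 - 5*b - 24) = b^3/3 - 10*b^2/9 + 26*b/9 + 67/3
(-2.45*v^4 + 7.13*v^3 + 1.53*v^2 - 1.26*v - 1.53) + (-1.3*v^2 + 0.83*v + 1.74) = -2.45*v^4 + 7.13*v^3 + 0.23*v^2 - 0.43*v + 0.21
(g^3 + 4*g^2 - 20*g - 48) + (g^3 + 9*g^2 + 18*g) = 2*g^3 + 13*g^2 - 2*g - 48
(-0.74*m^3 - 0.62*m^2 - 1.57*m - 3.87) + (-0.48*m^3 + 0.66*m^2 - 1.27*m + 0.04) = -1.22*m^3 + 0.04*m^2 - 2.84*m - 3.83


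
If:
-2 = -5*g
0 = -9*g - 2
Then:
No Solution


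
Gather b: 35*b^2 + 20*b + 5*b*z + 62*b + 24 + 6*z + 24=35*b^2 + b*(5*z + 82) + 6*z + 48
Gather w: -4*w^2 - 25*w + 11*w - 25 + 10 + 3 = -4*w^2 - 14*w - 12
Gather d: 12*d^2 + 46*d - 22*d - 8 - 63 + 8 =12*d^2 + 24*d - 63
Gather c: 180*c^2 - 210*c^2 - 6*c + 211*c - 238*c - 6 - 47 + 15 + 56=-30*c^2 - 33*c + 18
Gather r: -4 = -4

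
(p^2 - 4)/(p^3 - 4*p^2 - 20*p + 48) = (p + 2)/(p^2 - 2*p - 24)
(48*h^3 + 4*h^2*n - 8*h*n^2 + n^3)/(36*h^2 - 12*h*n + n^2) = (8*h^2 + 2*h*n - n^2)/(6*h - n)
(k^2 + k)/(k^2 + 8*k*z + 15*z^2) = k*(k + 1)/(k^2 + 8*k*z + 15*z^2)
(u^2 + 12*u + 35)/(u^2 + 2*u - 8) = (u^2 + 12*u + 35)/(u^2 + 2*u - 8)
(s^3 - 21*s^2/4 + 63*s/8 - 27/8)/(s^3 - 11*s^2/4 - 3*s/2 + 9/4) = (s - 3/2)/(s + 1)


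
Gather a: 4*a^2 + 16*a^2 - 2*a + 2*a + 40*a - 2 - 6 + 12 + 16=20*a^2 + 40*a + 20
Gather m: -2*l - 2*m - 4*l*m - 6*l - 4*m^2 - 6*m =-8*l - 4*m^2 + m*(-4*l - 8)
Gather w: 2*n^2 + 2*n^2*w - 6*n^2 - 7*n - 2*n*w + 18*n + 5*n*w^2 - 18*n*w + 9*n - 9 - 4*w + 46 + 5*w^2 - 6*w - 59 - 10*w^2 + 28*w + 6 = -4*n^2 + 20*n + w^2*(5*n - 5) + w*(2*n^2 - 20*n + 18) - 16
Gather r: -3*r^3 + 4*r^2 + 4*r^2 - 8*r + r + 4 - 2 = -3*r^3 + 8*r^2 - 7*r + 2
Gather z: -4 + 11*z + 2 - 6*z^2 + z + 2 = -6*z^2 + 12*z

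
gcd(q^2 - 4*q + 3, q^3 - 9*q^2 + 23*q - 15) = q^2 - 4*q + 3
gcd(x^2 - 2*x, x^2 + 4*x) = x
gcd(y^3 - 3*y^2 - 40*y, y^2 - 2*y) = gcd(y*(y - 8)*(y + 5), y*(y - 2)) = y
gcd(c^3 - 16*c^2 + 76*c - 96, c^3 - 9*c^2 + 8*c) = c - 8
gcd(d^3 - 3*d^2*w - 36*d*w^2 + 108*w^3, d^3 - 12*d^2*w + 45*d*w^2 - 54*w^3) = d^2 - 9*d*w + 18*w^2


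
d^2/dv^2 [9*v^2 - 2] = 18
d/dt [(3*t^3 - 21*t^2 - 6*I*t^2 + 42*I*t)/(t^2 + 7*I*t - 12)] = (3*t^4 + 42*I*t^3 + t^2*(-66 - 189*I) + t*(504 + 144*I) - 504*I)/(t^4 + 14*I*t^3 - 73*t^2 - 168*I*t + 144)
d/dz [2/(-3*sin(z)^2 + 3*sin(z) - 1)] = 6*(2*sin(z) - 1)*cos(z)/(3*sin(z)^2 - 3*sin(z) + 1)^2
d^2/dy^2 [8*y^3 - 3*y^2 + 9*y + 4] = 48*y - 6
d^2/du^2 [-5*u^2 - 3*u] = -10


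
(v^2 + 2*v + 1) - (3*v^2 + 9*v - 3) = -2*v^2 - 7*v + 4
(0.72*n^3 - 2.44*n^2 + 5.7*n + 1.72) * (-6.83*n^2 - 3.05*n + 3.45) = -4.9176*n^5 + 14.4692*n^4 - 29.005*n^3 - 37.5506*n^2 + 14.419*n + 5.934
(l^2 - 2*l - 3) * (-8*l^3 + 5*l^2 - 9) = -8*l^5 + 21*l^4 + 14*l^3 - 24*l^2 + 18*l + 27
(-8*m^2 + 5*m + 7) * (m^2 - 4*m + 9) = -8*m^4 + 37*m^3 - 85*m^2 + 17*m + 63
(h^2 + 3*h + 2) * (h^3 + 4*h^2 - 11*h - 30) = h^5 + 7*h^4 + 3*h^3 - 55*h^2 - 112*h - 60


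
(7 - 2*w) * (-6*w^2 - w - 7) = 12*w^3 - 40*w^2 + 7*w - 49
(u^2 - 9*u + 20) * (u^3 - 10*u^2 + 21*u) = u^5 - 19*u^4 + 131*u^3 - 389*u^2 + 420*u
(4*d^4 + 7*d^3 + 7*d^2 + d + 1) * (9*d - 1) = 36*d^5 + 59*d^4 + 56*d^3 + 2*d^2 + 8*d - 1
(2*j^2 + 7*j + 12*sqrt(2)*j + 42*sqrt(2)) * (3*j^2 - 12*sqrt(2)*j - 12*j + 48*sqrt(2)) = 6*j^4 - 3*j^3 + 12*sqrt(2)*j^3 - 372*j^2 - 6*sqrt(2)*j^2 - 168*sqrt(2)*j + 144*j + 4032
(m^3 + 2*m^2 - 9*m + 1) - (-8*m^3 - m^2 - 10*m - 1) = 9*m^3 + 3*m^2 + m + 2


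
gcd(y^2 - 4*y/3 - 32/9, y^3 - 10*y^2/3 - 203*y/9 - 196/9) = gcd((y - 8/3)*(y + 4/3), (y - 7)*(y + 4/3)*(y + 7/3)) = y + 4/3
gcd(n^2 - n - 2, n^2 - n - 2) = n^2 - n - 2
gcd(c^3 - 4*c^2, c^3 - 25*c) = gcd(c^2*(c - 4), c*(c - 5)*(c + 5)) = c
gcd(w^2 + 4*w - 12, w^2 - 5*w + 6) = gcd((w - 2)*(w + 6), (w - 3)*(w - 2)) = w - 2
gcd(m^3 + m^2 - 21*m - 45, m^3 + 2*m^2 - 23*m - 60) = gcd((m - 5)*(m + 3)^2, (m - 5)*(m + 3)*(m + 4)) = m^2 - 2*m - 15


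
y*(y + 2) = y^2 + 2*y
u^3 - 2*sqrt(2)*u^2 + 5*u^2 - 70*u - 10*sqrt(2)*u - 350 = (u + 5)*(u - 7*sqrt(2))*(u + 5*sqrt(2))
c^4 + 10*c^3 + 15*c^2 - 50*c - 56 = (c - 2)*(c + 1)*(c + 4)*(c + 7)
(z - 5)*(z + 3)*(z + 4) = z^3 + 2*z^2 - 23*z - 60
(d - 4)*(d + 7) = d^2 + 3*d - 28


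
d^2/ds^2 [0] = 0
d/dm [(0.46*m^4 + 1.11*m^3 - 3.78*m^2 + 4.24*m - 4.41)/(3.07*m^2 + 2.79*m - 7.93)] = (2.8244*m^5 + 7.2579*m^4 - 8.3974*m^3 - 49.9699*m^2 + 87.0282*m - 21.3193)/(9.4249*m^4 + 17.1306*m^3 - 40.9061*m^2 - 44.2494*m + 62.8849)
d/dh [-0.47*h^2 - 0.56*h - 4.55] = -0.94*h - 0.56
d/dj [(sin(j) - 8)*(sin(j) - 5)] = (2*sin(j) - 13)*cos(j)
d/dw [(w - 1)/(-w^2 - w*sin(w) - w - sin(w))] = (w^2*cos(w) + w^2 - 2*w - 2*sin(w) - cos(w) - 1)/((w + 1)^2*(w + sin(w))^2)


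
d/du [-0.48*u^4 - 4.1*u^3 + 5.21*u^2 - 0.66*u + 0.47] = -1.92*u^3 - 12.3*u^2 + 10.42*u - 0.66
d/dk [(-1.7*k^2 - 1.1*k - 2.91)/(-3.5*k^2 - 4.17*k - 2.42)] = (3.239*k^2 - 12.142*k - 9.4727)/(12.25*k^4 + 29.19*k^3 + 34.3289*k^2 + 20.1828*k + 5.8564)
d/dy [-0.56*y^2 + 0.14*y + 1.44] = 0.14 - 1.12*y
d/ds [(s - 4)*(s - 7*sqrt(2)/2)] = 2*s - 7*sqrt(2)/2 - 4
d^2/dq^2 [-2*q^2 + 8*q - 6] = -4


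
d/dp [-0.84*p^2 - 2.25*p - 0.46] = -1.68*p - 2.25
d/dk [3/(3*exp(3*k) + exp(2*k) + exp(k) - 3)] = (-27*exp(2*k) - 6*exp(k) - 3)*exp(k)/(3*exp(3*k) + exp(2*k) + exp(k) - 3)^2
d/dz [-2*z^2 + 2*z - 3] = 2 - 4*z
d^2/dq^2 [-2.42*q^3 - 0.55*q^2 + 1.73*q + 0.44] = -14.52*q - 1.1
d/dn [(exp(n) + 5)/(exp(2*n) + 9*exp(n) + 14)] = (-(exp(n) + 5)*(2*exp(n) + 9) + exp(2*n) + 9*exp(n) + 14)*exp(n)/(exp(2*n) + 9*exp(n) + 14)^2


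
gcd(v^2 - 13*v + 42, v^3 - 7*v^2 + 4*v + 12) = v - 6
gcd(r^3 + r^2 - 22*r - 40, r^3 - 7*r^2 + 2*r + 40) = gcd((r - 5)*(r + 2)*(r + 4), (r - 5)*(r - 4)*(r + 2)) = r^2 - 3*r - 10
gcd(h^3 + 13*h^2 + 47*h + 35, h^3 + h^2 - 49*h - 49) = h^2 + 8*h + 7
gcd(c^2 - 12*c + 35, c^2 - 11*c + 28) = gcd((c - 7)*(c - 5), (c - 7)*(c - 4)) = c - 7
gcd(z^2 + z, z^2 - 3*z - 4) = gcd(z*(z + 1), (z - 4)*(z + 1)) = z + 1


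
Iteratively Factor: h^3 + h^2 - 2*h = (h)*(h^2 + h - 2) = h*(h + 2)*(h - 1)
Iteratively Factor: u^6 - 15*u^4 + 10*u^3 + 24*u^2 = (u - 3)*(u^5 + 3*u^4 - 6*u^3 - 8*u^2) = (u - 3)*(u + 4)*(u^4 - u^3 - 2*u^2) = (u - 3)*(u - 2)*(u + 4)*(u^3 + u^2) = u*(u - 3)*(u - 2)*(u + 4)*(u^2 + u) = u^2*(u - 3)*(u - 2)*(u + 4)*(u + 1)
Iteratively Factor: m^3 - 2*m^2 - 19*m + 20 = (m - 1)*(m^2 - m - 20) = (m - 1)*(m + 4)*(m - 5)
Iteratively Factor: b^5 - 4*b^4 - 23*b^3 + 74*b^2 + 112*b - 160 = (b - 4)*(b^4 - 23*b^2 - 18*b + 40) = (b - 4)*(b - 1)*(b^3 + b^2 - 22*b - 40) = (b - 5)*(b - 4)*(b - 1)*(b^2 + 6*b + 8) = (b - 5)*(b - 4)*(b - 1)*(b + 4)*(b + 2)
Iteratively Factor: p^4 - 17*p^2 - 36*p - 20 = (p + 2)*(p^3 - 2*p^2 - 13*p - 10) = (p + 1)*(p + 2)*(p^2 - 3*p - 10) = (p - 5)*(p + 1)*(p + 2)*(p + 2)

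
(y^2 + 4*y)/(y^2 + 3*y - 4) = y/(y - 1)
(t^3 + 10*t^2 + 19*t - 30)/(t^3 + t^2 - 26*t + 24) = (t + 5)/(t - 4)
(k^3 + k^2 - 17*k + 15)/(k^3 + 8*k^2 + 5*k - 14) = (k^2 + 2*k - 15)/(k^2 + 9*k + 14)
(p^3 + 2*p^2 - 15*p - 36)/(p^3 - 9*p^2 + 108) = (p^2 - p - 12)/(p^2 - 12*p + 36)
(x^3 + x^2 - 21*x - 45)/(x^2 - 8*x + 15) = (x^2 + 6*x + 9)/(x - 3)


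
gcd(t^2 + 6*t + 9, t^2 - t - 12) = t + 3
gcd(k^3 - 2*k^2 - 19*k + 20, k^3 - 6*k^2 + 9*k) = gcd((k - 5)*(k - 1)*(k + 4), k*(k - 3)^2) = 1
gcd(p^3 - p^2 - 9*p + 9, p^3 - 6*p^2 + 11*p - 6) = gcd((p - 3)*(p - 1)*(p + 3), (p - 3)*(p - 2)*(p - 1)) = p^2 - 4*p + 3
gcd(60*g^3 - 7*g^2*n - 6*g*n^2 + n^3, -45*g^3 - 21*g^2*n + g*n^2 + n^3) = 15*g^2 + 2*g*n - n^2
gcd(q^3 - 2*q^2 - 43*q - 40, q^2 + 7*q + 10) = q + 5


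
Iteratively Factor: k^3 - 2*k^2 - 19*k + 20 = (k - 5)*(k^2 + 3*k - 4) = (k - 5)*(k + 4)*(k - 1)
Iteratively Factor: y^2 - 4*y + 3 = (y - 1)*(y - 3)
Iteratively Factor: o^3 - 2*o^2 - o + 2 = (o - 2)*(o^2 - 1) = (o - 2)*(o + 1)*(o - 1)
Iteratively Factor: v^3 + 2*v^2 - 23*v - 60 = (v - 5)*(v^2 + 7*v + 12) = (v - 5)*(v + 3)*(v + 4)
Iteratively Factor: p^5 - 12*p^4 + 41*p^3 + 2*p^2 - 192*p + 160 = (p - 4)*(p^4 - 8*p^3 + 9*p^2 + 38*p - 40) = (p - 4)*(p + 2)*(p^3 - 10*p^2 + 29*p - 20) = (p - 4)*(p - 1)*(p + 2)*(p^2 - 9*p + 20) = (p - 4)^2*(p - 1)*(p + 2)*(p - 5)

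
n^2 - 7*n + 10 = (n - 5)*(n - 2)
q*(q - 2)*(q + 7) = q^3 + 5*q^2 - 14*q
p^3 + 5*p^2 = p^2*(p + 5)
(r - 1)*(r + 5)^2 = r^3 + 9*r^2 + 15*r - 25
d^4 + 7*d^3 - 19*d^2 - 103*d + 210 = (d - 3)*(d - 2)*(d + 5)*(d + 7)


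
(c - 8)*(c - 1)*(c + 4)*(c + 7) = c^4 + 2*c^3 - 63*c^2 - 164*c + 224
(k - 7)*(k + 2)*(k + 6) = k^3 + k^2 - 44*k - 84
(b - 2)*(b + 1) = b^2 - b - 2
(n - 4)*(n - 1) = n^2 - 5*n + 4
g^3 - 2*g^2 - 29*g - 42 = (g - 7)*(g + 2)*(g + 3)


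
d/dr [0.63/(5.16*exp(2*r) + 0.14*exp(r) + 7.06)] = (-6.5016*exp(r) - 0.0882)*exp(r)/(5.16*exp(2*r) + 0.14*exp(r) + 7.06)^2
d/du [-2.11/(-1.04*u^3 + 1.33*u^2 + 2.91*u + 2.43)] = (-6.5832*u^2 + 5.6126*u + 6.1401)/(-1.04*u^3 + 1.33*u^2 + 2.91*u + 2.43)^2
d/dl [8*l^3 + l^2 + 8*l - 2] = 24*l^2 + 2*l + 8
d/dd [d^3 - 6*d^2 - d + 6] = 3*d^2 - 12*d - 1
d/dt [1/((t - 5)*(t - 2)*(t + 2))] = (-(t - 5)*(t - 2) - (t - 5)*(t + 2) - (t - 2)*(t + 2))/((t - 5)^2*(t - 2)^2*(t + 2)^2)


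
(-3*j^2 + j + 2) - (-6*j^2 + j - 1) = 3*j^2 + 3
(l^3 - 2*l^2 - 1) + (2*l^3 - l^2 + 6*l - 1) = 3*l^3 - 3*l^2 + 6*l - 2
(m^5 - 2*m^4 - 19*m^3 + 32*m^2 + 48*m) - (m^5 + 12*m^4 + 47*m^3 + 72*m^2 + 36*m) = -14*m^4 - 66*m^3 - 40*m^2 + 12*m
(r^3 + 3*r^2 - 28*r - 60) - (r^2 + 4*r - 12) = r^3 + 2*r^2 - 32*r - 48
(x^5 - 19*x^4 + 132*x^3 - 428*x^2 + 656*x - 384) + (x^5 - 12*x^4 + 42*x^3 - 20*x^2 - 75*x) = 2*x^5 - 31*x^4 + 174*x^3 - 448*x^2 + 581*x - 384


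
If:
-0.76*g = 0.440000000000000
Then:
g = -0.58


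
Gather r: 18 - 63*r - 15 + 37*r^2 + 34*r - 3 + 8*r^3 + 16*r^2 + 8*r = 8*r^3 + 53*r^2 - 21*r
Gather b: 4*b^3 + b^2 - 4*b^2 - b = 4*b^3 - 3*b^2 - b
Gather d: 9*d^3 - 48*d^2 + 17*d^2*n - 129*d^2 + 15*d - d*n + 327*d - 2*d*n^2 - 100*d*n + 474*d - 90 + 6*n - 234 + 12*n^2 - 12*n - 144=9*d^3 + d^2*(17*n - 177) + d*(-2*n^2 - 101*n + 816) + 12*n^2 - 6*n - 468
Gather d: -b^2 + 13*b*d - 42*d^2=-b^2 + 13*b*d - 42*d^2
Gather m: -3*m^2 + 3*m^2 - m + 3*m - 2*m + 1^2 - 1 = 0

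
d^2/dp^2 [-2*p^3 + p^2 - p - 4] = 2 - 12*p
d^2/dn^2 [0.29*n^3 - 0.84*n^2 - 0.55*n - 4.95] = 1.74*n - 1.68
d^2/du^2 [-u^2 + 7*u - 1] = -2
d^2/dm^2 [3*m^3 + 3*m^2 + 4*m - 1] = 18*m + 6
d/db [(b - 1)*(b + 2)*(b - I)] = 3*b^2 + 2*b*(1 - I) - 2 - I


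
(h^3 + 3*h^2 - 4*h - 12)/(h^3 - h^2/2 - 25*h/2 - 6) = 2*(h^2 - 4)/(2*h^2 - 7*h - 4)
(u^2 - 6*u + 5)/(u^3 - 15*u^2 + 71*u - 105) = (u - 1)/(u^2 - 10*u + 21)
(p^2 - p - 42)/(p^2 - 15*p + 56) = (p + 6)/(p - 8)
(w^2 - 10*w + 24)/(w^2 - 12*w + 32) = (w - 6)/(w - 8)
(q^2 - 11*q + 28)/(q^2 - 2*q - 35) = (q - 4)/(q + 5)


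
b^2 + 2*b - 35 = (b - 5)*(b + 7)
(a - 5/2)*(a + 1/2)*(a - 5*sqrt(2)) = a^3 - 5*sqrt(2)*a^2 - 2*a^2 - 5*a/4 + 10*sqrt(2)*a + 25*sqrt(2)/4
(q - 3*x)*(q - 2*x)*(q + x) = q^3 - 4*q^2*x + q*x^2 + 6*x^3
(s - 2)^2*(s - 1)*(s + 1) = s^4 - 4*s^3 + 3*s^2 + 4*s - 4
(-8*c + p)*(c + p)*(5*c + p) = -40*c^3 - 43*c^2*p - 2*c*p^2 + p^3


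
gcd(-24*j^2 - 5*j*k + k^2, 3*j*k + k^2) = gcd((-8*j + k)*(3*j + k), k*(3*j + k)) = 3*j + k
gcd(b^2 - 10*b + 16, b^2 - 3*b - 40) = b - 8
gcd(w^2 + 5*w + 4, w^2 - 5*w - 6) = w + 1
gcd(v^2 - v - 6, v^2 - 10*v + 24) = 1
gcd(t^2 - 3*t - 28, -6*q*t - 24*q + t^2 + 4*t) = t + 4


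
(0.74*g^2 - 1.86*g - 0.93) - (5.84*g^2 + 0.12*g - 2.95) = -5.1*g^2 - 1.98*g + 2.02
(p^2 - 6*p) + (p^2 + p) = 2*p^2 - 5*p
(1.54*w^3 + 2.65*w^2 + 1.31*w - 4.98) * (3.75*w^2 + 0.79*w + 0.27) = 5.775*w^5 + 11.1541*w^4 + 7.4218*w^3 - 16.9246*w^2 - 3.5805*w - 1.3446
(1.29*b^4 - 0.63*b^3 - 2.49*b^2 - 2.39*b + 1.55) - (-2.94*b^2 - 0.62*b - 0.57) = 1.29*b^4 - 0.63*b^3 + 0.45*b^2 - 1.77*b + 2.12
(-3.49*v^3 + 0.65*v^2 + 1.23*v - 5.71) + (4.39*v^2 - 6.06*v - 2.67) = -3.49*v^3 + 5.04*v^2 - 4.83*v - 8.38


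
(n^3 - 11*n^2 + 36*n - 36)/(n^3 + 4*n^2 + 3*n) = (n^3 - 11*n^2 + 36*n - 36)/(n*(n^2 + 4*n + 3))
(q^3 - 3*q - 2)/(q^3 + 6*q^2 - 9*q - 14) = (q + 1)/(q + 7)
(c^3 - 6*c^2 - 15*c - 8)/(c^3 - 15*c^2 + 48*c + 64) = (c + 1)/(c - 8)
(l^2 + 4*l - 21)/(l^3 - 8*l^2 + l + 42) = (l + 7)/(l^2 - 5*l - 14)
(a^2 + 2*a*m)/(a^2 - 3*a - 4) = a*(a + 2*m)/(a^2 - 3*a - 4)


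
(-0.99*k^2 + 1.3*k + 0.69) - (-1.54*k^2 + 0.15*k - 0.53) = 0.55*k^2 + 1.15*k + 1.22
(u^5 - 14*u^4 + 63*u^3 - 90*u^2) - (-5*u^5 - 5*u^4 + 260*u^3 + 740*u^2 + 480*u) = 6*u^5 - 9*u^4 - 197*u^3 - 830*u^2 - 480*u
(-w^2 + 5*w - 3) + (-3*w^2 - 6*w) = -4*w^2 - w - 3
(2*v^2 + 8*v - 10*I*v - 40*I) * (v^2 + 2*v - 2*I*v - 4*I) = 2*v^4 + 12*v^3 - 14*I*v^3 - 4*v^2 - 84*I*v^2 - 120*v - 112*I*v - 160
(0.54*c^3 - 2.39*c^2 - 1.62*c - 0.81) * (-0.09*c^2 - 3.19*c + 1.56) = -0.0486*c^5 - 1.5075*c^4 + 8.6123*c^3 + 1.5123*c^2 + 0.0567000000000002*c - 1.2636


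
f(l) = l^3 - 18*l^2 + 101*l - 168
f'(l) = 3*l^2 - 36*l + 101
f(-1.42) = -350.58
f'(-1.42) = 158.17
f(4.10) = 12.44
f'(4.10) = 3.83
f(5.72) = 7.94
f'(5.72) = -6.76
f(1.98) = -30.82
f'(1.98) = 41.48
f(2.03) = -28.78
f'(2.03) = 40.28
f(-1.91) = -433.54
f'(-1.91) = 180.70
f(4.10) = 12.44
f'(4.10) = 3.83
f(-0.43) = -214.84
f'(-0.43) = 117.03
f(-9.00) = -3264.00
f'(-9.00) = 668.00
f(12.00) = 180.00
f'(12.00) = 101.00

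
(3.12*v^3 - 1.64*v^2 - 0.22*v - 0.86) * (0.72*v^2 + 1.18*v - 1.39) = 2.2464*v^5 + 2.5008*v^4 - 6.4304*v^3 + 1.4008*v^2 - 0.709*v + 1.1954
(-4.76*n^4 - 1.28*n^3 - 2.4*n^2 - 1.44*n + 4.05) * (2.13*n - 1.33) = -10.1388*n^5 + 3.6044*n^4 - 3.4096*n^3 + 0.1248*n^2 + 10.5417*n - 5.3865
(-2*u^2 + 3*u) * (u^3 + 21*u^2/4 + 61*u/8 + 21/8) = -2*u^5 - 15*u^4/2 + u^3/2 + 141*u^2/8 + 63*u/8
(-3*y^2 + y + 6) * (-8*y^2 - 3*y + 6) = 24*y^4 + y^3 - 69*y^2 - 12*y + 36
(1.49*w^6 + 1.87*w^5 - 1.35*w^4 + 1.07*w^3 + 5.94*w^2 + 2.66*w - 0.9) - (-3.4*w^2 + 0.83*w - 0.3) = 1.49*w^6 + 1.87*w^5 - 1.35*w^4 + 1.07*w^3 + 9.34*w^2 + 1.83*w - 0.6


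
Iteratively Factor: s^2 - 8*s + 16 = (s - 4)*(s - 4)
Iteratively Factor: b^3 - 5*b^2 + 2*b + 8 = (b - 2)*(b^2 - 3*b - 4) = (b - 2)*(b + 1)*(b - 4)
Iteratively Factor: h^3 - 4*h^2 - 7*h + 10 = (h + 2)*(h^2 - 6*h + 5) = (h - 5)*(h + 2)*(h - 1)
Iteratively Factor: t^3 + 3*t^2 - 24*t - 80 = (t - 5)*(t^2 + 8*t + 16) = (t - 5)*(t + 4)*(t + 4)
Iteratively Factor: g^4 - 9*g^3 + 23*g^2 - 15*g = (g - 5)*(g^3 - 4*g^2 + 3*g) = (g - 5)*(g - 1)*(g^2 - 3*g) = g*(g - 5)*(g - 1)*(g - 3)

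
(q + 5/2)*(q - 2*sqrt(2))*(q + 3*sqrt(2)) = q^3 + sqrt(2)*q^2 + 5*q^2/2 - 12*q + 5*sqrt(2)*q/2 - 30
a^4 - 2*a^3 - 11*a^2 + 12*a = a*(a - 4)*(a - 1)*(a + 3)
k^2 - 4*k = k*(k - 4)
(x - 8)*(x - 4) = x^2 - 12*x + 32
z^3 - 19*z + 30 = (z - 3)*(z - 2)*(z + 5)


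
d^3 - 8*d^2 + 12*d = d*(d - 6)*(d - 2)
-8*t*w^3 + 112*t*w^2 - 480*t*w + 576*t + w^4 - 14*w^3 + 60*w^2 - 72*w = (-8*t + w)*(w - 6)^2*(w - 2)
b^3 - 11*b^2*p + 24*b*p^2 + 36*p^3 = (b - 6*p)^2*(b + p)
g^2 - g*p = g*(g - p)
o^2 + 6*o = o*(o + 6)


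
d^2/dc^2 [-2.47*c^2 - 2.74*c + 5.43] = -4.94000000000000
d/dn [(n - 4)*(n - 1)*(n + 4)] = 3*n^2 - 2*n - 16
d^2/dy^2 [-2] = 0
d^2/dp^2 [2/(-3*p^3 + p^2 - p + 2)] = 4*((9*p - 1)*(3*p^3 - p^2 + p - 2) - (9*p^2 - 2*p + 1)^2)/(3*p^3 - p^2 + p - 2)^3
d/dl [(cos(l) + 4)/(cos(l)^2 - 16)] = sin(l)/(cos(l) - 4)^2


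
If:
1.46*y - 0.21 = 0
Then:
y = 0.14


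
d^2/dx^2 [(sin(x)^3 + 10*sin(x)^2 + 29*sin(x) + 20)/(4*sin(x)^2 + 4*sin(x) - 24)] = (-sin(x)^7 - 3*sin(x)^6 - 11*sin(x)^5 - 235*sin(x)^4 - 1196*sin(x)^3 - 1670*sin(x)^2 + 216*sin(x) + 1348)/(4*(sin(x) - 2)^3*(sin(x) + 3)^3)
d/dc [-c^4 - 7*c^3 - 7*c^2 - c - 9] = -4*c^3 - 21*c^2 - 14*c - 1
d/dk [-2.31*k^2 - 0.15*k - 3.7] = -4.62*k - 0.15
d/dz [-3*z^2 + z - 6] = 1 - 6*z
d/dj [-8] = 0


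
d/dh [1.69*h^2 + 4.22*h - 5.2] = 3.38*h + 4.22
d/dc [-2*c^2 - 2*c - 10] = -4*c - 2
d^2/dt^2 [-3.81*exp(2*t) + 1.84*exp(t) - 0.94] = (1.84 - 15.24*exp(t))*exp(t)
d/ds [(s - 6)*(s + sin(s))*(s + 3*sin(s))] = (s - 6)*(s + sin(s))*(3*cos(s) + 1) + (s - 6)*(s + 3*sin(s))*(cos(s) + 1) + (s + sin(s))*(s + 3*sin(s))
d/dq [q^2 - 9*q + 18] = 2*q - 9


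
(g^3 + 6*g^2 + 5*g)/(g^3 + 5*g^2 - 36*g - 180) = g*(g + 1)/(g^2 - 36)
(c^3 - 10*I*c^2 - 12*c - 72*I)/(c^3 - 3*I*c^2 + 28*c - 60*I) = (c^2 - 4*I*c + 12)/(c^2 + 3*I*c + 10)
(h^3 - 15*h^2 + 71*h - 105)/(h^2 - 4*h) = (h^3 - 15*h^2 + 71*h - 105)/(h*(h - 4))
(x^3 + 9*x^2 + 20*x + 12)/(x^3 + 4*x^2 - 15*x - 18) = (x + 2)/(x - 3)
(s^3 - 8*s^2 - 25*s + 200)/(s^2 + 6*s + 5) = (s^2 - 13*s + 40)/(s + 1)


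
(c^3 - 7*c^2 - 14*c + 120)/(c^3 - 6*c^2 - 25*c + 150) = (c + 4)/(c + 5)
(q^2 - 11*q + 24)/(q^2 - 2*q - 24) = (-q^2 + 11*q - 24)/(-q^2 + 2*q + 24)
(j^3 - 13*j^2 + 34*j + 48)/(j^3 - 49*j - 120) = (j^2 - 5*j - 6)/(j^2 + 8*j + 15)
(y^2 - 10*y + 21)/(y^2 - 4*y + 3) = (y - 7)/(y - 1)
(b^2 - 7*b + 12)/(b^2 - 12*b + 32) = (b - 3)/(b - 8)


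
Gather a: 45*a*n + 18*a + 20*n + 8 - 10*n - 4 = a*(45*n + 18) + 10*n + 4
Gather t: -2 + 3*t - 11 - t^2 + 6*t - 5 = -t^2 + 9*t - 18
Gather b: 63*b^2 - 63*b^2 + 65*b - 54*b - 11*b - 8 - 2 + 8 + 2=0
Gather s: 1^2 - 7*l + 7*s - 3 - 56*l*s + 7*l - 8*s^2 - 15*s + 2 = -8*s^2 + s*(-56*l - 8)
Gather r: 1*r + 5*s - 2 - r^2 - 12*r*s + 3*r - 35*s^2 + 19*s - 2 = -r^2 + r*(4 - 12*s) - 35*s^2 + 24*s - 4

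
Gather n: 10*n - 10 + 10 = 10*n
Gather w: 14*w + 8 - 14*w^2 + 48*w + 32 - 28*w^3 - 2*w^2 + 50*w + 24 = -28*w^3 - 16*w^2 + 112*w + 64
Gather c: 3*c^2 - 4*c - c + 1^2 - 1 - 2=3*c^2 - 5*c - 2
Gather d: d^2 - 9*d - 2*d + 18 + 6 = d^2 - 11*d + 24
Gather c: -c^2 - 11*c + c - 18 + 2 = -c^2 - 10*c - 16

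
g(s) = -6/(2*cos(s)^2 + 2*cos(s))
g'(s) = -6*(4*sin(s)*cos(s) + 2*sin(s))/(2*cos(s)^2 + 2*cos(s))^2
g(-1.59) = 159.29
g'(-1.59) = 8131.29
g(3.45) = 66.73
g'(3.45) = -408.06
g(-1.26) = -7.51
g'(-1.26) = 28.87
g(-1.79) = 17.63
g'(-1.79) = 57.14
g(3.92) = 14.63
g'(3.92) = -21.25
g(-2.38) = 15.00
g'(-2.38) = -23.17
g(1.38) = -13.30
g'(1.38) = -79.82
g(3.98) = 13.54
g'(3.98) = -15.33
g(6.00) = -1.59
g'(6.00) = 0.69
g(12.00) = -1.93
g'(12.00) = 1.79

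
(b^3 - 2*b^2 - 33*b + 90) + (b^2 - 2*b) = b^3 - b^2 - 35*b + 90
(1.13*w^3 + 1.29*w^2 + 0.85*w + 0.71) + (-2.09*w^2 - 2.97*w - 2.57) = 1.13*w^3 - 0.8*w^2 - 2.12*w - 1.86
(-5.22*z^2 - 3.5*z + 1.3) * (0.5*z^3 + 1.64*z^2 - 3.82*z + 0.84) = -2.61*z^5 - 10.3108*z^4 + 14.8504*z^3 + 11.1172*z^2 - 7.906*z + 1.092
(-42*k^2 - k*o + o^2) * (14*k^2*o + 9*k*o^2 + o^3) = -588*k^4*o - 392*k^3*o^2 - 37*k^2*o^3 + 8*k*o^4 + o^5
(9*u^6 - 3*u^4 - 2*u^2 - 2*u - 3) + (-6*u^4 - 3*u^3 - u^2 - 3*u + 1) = 9*u^6 - 9*u^4 - 3*u^3 - 3*u^2 - 5*u - 2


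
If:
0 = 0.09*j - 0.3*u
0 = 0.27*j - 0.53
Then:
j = 1.96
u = 0.59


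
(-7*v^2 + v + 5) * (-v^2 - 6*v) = 7*v^4 + 41*v^3 - 11*v^2 - 30*v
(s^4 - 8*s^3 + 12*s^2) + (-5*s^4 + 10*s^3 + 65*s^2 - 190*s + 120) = -4*s^4 + 2*s^3 + 77*s^2 - 190*s + 120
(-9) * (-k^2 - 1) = 9*k^2 + 9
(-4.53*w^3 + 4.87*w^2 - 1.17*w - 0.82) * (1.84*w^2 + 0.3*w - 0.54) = -8.3352*w^5 + 7.6018*w^4 + 1.7544*w^3 - 4.4896*w^2 + 0.3858*w + 0.4428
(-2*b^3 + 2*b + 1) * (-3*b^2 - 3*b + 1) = 6*b^5 + 6*b^4 - 8*b^3 - 9*b^2 - b + 1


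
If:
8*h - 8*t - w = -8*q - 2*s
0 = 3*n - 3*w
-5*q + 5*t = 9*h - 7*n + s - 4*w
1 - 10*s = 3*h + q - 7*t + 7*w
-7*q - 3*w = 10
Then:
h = 4647*w/1792 - 53/896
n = w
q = -3*w/7 - 10/7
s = -w/112 - 53/56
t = 3651*w/1792 - 1545/896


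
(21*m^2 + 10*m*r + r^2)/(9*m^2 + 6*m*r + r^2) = (7*m + r)/(3*m + r)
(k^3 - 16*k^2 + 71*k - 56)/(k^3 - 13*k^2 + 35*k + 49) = (k^2 - 9*k + 8)/(k^2 - 6*k - 7)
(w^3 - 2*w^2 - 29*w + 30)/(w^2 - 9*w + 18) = (w^2 + 4*w - 5)/(w - 3)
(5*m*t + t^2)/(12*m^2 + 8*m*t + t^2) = t*(5*m + t)/(12*m^2 + 8*m*t + t^2)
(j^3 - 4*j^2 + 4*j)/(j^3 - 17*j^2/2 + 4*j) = 2*(j^2 - 4*j + 4)/(2*j^2 - 17*j + 8)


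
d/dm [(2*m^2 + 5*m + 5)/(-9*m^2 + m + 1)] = 47*m*(m + 2)/(81*m^4 - 18*m^3 - 17*m^2 + 2*m + 1)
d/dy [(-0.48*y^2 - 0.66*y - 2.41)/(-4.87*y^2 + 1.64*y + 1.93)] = (-4.0014*y^2 - 25.3262*y + 2.6786)/(23.7169*y^4 - 15.9736*y^3 - 16.1086*y^2 + 6.3304*y + 3.7249)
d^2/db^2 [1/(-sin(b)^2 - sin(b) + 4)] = (4*sin(b)^4 + 3*sin(b)^3 + 11*sin(b)^2 - 2*sin(b) - 10)/(sin(b)^2 + sin(b) - 4)^3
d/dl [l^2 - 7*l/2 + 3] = 2*l - 7/2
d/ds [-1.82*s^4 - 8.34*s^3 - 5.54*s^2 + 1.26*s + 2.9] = -7.28*s^3 - 25.02*s^2 - 11.08*s + 1.26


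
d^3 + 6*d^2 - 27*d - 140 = (d - 5)*(d + 4)*(d + 7)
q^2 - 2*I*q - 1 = (q - I)^2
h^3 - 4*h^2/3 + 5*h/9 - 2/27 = (h - 2/3)*(h - 1/3)^2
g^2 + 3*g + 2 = (g + 1)*(g + 2)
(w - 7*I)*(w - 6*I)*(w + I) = w^3 - 12*I*w^2 - 29*w - 42*I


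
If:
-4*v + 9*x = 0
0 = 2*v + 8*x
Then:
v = 0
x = 0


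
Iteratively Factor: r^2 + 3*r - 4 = (r + 4)*(r - 1)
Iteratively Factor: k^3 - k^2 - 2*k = (k)*(k^2 - k - 2) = k*(k - 2)*(k + 1)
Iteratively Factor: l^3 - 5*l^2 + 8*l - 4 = (l - 2)*(l^2 - 3*l + 2) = (l - 2)^2*(l - 1)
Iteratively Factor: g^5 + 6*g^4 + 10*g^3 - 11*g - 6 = (g - 1)*(g^4 + 7*g^3 + 17*g^2 + 17*g + 6) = (g - 1)*(g + 1)*(g^3 + 6*g^2 + 11*g + 6) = (g - 1)*(g + 1)^2*(g^2 + 5*g + 6) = (g - 1)*(g + 1)^2*(g + 3)*(g + 2)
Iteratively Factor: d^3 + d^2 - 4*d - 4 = (d + 1)*(d^2 - 4) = (d + 1)*(d + 2)*(d - 2)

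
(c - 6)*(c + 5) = c^2 - c - 30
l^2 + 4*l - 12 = (l - 2)*(l + 6)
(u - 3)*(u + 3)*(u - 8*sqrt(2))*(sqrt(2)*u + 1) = sqrt(2)*u^4 - 15*u^3 - 17*sqrt(2)*u^2 + 135*u + 72*sqrt(2)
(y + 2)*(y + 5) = y^2 + 7*y + 10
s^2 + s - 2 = (s - 1)*(s + 2)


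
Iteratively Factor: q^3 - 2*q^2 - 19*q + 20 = (q + 4)*(q^2 - 6*q + 5) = (q - 1)*(q + 4)*(q - 5)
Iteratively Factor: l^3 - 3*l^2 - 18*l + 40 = (l - 2)*(l^2 - l - 20) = (l - 5)*(l - 2)*(l + 4)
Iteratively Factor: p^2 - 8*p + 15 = (p - 3)*(p - 5)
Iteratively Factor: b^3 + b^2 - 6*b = (b)*(b^2 + b - 6) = b*(b + 3)*(b - 2)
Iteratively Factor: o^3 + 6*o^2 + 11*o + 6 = (o + 3)*(o^2 + 3*o + 2) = (o + 1)*(o + 3)*(o + 2)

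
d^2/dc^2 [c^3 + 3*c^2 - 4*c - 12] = 6*c + 6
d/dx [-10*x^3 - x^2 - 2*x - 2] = -30*x^2 - 2*x - 2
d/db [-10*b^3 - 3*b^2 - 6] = 6*b*(-5*b - 1)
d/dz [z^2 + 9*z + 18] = 2*z + 9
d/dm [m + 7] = 1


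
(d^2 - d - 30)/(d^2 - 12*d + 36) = (d + 5)/(d - 6)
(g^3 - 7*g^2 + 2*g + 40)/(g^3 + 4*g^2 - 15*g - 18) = (g^3 - 7*g^2 + 2*g + 40)/(g^3 + 4*g^2 - 15*g - 18)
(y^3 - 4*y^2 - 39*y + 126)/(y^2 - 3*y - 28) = (y^2 + 3*y - 18)/(y + 4)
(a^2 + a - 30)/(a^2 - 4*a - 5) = (a + 6)/(a + 1)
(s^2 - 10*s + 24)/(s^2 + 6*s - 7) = (s^2 - 10*s + 24)/(s^2 + 6*s - 7)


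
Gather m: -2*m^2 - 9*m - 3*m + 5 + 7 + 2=-2*m^2 - 12*m + 14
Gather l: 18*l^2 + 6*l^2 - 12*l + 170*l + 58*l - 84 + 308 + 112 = 24*l^2 + 216*l + 336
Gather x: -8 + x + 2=x - 6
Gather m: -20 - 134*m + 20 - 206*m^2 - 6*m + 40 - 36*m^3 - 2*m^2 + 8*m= -36*m^3 - 208*m^2 - 132*m + 40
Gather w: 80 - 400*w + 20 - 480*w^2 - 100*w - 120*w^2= -600*w^2 - 500*w + 100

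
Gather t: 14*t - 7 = 14*t - 7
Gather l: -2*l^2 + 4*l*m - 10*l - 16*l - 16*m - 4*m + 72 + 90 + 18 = -2*l^2 + l*(4*m - 26) - 20*m + 180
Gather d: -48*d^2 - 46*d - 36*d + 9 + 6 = -48*d^2 - 82*d + 15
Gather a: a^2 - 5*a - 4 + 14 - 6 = a^2 - 5*a + 4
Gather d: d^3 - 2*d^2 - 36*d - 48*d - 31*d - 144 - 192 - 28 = d^3 - 2*d^2 - 115*d - 364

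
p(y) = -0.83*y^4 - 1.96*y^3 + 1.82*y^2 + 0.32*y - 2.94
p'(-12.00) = 4846.88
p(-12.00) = -13568.70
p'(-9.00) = 1911.56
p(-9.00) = -3875.19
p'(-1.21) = -6.81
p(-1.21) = 1.03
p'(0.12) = 0.67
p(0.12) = -2.88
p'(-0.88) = -5.17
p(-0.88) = -0.97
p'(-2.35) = 2.38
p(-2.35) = 6.48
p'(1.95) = -39.56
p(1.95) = -21.93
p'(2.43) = -73.19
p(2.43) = -48.48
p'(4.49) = -402.40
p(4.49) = -479.57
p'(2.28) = -61.30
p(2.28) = -38.41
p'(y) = -3.32*y^3 - 5.88*y^2 + 3.64*y + 0.32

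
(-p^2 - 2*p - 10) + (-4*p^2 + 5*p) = -5*p^2 + 3*p - 10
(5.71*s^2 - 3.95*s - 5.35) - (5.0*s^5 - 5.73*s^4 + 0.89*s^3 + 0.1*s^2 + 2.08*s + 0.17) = -5.0*s^5 + 5.73*s^4 - 0.89*s^3 + 5.61*s^2 - 6.03*s - 5.52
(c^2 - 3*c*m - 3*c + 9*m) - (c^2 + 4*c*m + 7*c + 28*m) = -7*c*m - 10*c - 19*m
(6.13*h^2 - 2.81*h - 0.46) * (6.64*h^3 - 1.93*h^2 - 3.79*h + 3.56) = 40.7032*h^5 - 30.4893*h^4 - 20.8638*h^3 + 33.3605*h^2 - 8.2602*h - 1.6376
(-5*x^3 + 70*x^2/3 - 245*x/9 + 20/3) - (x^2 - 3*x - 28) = -5*x^3 + 67*x^2/3 - 218*x/9 + 104/3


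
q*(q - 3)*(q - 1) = q^3 - 4*q^2 + 3*q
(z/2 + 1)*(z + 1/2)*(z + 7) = z^3/2 + 19*z^2/4 + 37*z/4 + 7/2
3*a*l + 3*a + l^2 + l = (3*a + l)*(l + 1)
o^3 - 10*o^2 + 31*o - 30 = (o - 5)*(o - 3)*(o - 2)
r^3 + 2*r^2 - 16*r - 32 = (r - 4)*(r + 2)*(r + 4)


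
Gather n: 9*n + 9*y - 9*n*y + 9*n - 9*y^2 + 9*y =n*(18 - 9*y) - 9*y^2 + 18*y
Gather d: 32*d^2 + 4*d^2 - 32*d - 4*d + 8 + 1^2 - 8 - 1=36*d^2 - 36*d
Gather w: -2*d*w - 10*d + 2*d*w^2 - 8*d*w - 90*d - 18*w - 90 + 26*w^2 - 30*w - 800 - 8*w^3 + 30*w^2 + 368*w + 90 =-100*d - 8*w^3 + w^2*(2*d + 56) + w*(320 - 10*d) - 800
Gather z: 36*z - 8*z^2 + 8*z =-8*z^2 + 44*z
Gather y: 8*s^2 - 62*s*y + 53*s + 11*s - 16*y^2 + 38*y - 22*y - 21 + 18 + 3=8*s^2 + 64*s - 16*y^2 + y*(16 - 62*s)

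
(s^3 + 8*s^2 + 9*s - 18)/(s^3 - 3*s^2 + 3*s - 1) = (s^2 + 9*s + 18)/(s^2 - 2*s + 1)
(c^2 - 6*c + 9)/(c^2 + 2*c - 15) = (c - 3)/(c + 5)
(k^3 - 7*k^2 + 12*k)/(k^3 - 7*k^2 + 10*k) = (k^2 - 7*k + 12)/(k^2 - 7*k + 10)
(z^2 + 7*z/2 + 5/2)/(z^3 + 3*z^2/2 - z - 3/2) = (2*z + 5)/(2*z^2 + z - 3)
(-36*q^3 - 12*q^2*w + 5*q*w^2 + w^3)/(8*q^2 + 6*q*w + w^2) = (-18*q^2 + 3*q*w + w^2)/(4*q + w)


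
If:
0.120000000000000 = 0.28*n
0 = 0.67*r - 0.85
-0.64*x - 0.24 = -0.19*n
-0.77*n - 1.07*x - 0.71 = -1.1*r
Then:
No Solution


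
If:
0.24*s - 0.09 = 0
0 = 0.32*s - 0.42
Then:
No Solution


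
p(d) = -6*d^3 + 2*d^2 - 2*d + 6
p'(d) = -18*d^2 + 4*d - 2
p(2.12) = -46.42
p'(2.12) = -74.42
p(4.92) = -670.00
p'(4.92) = -418.04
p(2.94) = -135.07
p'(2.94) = -145.82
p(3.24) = -183.56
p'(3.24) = -178.00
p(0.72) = 3.36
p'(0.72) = -8.45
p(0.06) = 5.89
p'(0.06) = -1.82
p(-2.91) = 176.61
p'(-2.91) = -166.07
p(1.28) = -5.87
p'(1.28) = -26.37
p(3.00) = -144.00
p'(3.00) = -152.00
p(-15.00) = 20736.00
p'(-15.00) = -4112.00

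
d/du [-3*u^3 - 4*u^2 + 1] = u*(-9*u - 8)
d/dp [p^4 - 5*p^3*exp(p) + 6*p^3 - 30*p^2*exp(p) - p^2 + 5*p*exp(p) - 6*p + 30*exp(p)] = -5*p^3*exp(p) + 4*p^3 - 45*p^2*exp(p) + 18*p^2 - 55*p*exp(p) - 2*p + 35*exp(p) - 6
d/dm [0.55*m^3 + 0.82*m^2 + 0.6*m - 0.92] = 1.65*m^2 + 1.64*m + 0.6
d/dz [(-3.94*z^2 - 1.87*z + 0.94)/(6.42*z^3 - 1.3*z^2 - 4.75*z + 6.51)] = (25.2948*z^4 + 24.0108*z^3 - 1.8204*z^2 - 48.8548*z - 7.7087)/(41.2164*z^6 - 16.692*z^5 - 59.3*z^4 + 95.9384*z^3 + 5.6365*z^2 - 61.845*z + 42.3801)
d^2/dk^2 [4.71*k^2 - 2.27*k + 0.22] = 9.42000000000000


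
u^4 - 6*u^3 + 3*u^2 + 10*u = u*(u - 5)*(u - 2)*(u + 1)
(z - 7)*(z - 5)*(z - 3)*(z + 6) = z^4 - 9*z^3 - 19*z^2 + 321*z - 630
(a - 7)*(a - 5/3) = a^2 - 26*a/3 + 35/3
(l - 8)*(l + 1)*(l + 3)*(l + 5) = l^4 + l^3 - 49*l^2 - 169*l - 120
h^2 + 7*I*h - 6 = (h + I)*(h + 6*I)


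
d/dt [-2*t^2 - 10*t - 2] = -4*t - 10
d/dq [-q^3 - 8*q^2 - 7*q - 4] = -3*q^2 - 16*q - 7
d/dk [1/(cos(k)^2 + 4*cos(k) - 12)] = 2*(cos(k) + 2)*sin(k)/(cos(k)^2 + 4*cos(k) - 12)^2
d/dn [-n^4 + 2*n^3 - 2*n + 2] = -4*n^3 + 6*n^2 - 2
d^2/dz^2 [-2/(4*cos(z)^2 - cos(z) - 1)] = 2*(-64*sin(z)^4 + 49*sin(z)^2 - 14*cos(z) + 3*cos(3*z) + 25)/(4*sin(z)^2 + cos(z) - 3)^3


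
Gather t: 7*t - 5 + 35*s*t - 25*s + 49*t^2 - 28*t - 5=-25*s + 49*t^2 + t*(35*s - 21) - 10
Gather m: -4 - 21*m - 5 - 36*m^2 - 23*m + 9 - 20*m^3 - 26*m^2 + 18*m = -20*m^3 - 62*m^2 - 26*m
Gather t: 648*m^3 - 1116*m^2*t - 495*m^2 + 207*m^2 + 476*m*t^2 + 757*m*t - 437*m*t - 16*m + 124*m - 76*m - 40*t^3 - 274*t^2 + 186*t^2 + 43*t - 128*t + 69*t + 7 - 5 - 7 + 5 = 648*m^3 - 288*m^2 + 32*m - 40*t^3 + t^2*(476*m - 88) + t*(-1116*m^2 + 320*m - 16)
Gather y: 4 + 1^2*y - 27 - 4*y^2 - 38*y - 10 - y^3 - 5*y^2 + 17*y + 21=-y^3 - 9*y^2 - 20*y - 12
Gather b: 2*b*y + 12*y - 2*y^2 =2*b*y - 2*y^2 + 12*y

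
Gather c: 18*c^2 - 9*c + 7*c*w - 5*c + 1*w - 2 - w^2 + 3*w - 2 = 18*c^2 + c*(7*w - 14) - w^2 + 4*w - 4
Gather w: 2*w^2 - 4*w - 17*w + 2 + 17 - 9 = 2*w^2 - 21*w + 10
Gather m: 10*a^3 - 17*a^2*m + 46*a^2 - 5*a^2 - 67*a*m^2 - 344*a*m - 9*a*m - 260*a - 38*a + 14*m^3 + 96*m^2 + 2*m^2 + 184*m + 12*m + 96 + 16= 10*a^3 + 41*a^2 - 298*a + 14*m^3 + m^2*(98 - 67*a) + m*(-17*a^2 - 353*a + 196) + 112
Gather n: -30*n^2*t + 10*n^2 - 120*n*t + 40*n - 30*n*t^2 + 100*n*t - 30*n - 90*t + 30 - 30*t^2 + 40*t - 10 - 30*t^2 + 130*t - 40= n^2*(10 - 30*t) + n*(-30*t^2 - 20*t + 10) - 60*t^2 + 80*t - 20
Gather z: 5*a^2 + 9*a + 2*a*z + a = 5*a^2 + 2*a*z + 10*a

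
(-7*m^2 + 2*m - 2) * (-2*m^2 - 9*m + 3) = 14*m^4 + 59*m^3 - 35*m^2 + 24*m - 6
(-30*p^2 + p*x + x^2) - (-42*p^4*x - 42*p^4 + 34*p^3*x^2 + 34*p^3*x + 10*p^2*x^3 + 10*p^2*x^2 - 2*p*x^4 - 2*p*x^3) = 42*p^4*x + 42*p^4 - 34*p^3*x^2 - 34*p^3*x - 10*p^2*x^3 - 10*p^2*x^2 - 30*p^2 + 2*p*x^4 + 2*p*x^3 + p*x + x^2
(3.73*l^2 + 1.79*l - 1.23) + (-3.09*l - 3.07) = 3.73*l^2 - 1.3*l - 4.3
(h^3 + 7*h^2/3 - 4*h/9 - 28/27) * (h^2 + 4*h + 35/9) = h^5 + 19*h^4/3 + 115*h^3/9 + 169*h^2/27 - 476*h/81 - 980/243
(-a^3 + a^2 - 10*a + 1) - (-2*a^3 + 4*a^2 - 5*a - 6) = a^3 - 3*a^2 - 5*a + 7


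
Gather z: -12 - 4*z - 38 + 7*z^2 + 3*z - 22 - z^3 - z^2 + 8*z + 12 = -z^3 + 6*z^2 + 7*z - 60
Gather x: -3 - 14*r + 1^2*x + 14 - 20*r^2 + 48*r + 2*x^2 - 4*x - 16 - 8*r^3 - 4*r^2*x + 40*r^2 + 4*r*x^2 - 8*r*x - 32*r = -8*r^3 + 20*r^2 + 2*r + x^2*(4*r + 2) + x*(-4*r^2 - 8*r - 3) - 5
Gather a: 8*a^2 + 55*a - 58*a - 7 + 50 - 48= 8*a^2 - 3*a - 5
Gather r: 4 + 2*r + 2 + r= 3*r + 6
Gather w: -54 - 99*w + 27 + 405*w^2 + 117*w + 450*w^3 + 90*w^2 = 450*w^3 + 495*w^2 + 18*w - 27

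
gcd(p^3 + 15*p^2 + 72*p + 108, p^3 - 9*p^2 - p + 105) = p + 3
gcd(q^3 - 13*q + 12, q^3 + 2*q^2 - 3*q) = q - 1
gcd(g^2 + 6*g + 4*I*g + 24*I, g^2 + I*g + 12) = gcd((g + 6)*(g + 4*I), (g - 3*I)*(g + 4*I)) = g + 4*I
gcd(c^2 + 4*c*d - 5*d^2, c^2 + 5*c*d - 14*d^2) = 1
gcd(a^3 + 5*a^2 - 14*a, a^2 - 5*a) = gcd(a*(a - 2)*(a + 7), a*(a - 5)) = a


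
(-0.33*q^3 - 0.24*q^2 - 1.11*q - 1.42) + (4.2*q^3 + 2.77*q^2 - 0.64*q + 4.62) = 3.87*q^3 + 2.53*q^2 - 1.75*q + 3.2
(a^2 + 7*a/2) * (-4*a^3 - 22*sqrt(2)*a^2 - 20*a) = -4*a^5 - 22*sqrt(2)*a^4 - 14*a^4 - 77*sqrt(2)*a^3 - 20*a^3 - 70*a^2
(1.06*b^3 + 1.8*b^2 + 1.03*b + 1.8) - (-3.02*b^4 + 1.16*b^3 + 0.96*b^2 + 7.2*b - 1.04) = 3.02*b^4 - 0.0999999999999999*b^3 + 0.84*b^2 - 6.17*b + 2.84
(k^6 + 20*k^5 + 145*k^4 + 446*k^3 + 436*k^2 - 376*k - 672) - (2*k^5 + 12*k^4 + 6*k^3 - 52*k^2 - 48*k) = k^6 + 18*k^5 + 133*k^4 + 440*k^3 + 488*k^2 - 328*k - 672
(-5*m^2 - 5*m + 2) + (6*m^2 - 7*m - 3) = m^2 - 12*m - 1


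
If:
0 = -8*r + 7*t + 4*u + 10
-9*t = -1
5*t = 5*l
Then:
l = 1/9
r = u/2 + 97/72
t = 1/9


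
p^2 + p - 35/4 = (p - 5/2)*(p + 7/2)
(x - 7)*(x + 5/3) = x^2 - 16*x/3 - 35/3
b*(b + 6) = b^2 + 6*b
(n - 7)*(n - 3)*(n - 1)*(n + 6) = n^4 - 5*n^3 - 35*n^2 + 165*n - 126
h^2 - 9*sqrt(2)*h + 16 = (h - 8*sqrt(2))*(h - sqrt(2))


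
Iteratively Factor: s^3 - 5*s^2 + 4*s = (s - 4)*(s^2 - s) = (s - 4)*(s - 1)*(s)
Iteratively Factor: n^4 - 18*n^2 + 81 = (n - 3)*(n^3 + 3*n^2 - 9*n - 27) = (n - 3)*(n + 3)*(n^2 - 9) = (n - 3)^2*(n + 3)*(n + 3)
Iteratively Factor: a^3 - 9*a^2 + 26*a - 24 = (a - 3)*(a^2 - 6*a + 8) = (a - 4)*(a - 3)*(a - 2)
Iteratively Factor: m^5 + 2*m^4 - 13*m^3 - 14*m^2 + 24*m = (m - 3)*(m^4 + 5*m^3 + 2*m^2 - 8*m) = (m - 3)*(m - 1)*(m^3 + 6*m^2 + 8*m) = (m - 3)*(m - 1)*(m + 4)*(m^2 + 2*m) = (m - 3)*(m - 1)*(m + 2)*(m + 4)*(m)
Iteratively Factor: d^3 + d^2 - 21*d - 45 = (d - 5)*(d^2 + 6*d + 9) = (d - 5)*(d + 3)*(d + 3)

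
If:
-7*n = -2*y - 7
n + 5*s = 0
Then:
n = 2*y/7 + 1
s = -2*y/35 - 1/5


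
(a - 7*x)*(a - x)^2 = a^3 - 9*a^2*x + 15*a*x^2 - 7*x^3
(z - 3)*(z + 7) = z^2 + 4*z - 21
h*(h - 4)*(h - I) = h^3 - 4*h^2 - I*h^2 + 4*I*h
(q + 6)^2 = q^2 + 12*q + 36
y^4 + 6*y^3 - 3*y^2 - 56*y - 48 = (y - 3)*(y + 1)*(y + 4)^2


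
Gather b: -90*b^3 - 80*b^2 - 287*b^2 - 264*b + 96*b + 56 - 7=-90*b^3 - 367*b^2 - 168*b + 49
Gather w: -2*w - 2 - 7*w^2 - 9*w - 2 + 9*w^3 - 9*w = 9*w^3 - 7*w^2 - 20*w - 4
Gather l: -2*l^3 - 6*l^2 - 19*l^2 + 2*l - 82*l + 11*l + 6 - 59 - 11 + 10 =-2*l^3 - 25*l^2 - 69*l - 54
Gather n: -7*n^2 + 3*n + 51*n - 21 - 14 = -7*n^2 + 54*n - 35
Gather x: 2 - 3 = -1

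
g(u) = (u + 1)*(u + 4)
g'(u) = 2*u + 5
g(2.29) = 20.69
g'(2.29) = 9.58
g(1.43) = 13.19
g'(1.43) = 7.86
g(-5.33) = 5.76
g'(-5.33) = -5.66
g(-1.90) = -1.89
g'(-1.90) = 1.20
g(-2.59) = -2.24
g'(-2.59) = -0.18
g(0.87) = 9.11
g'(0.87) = 6.74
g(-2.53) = -2.25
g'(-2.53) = -0.06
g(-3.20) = -1.76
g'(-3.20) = -1.40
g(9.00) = 130.00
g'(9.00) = 23.00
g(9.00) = 130.00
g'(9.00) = 23.00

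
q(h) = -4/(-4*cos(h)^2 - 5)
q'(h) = 32*sin(h)*cos(h)/(-4*cos(h)^2 - 5)^2 = 32*sin(h)*cos(h)/(4*cos(h)^2 + 5)^2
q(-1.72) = 0.79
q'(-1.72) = 0.18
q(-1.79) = 0.77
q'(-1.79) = 0.25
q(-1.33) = 0.77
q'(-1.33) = -0.27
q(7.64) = 0.77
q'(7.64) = 0.25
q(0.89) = 0.61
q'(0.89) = 0.36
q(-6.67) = 0.47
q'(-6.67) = -0.16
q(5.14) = 0.70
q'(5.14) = -0.37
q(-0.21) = 0.45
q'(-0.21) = -0.08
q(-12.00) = 0.51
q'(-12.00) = 0.24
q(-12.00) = 0.51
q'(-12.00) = 0.24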